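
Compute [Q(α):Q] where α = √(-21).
[Q(α):Q] = 2

[Q(α):Q] equals the degree of the minimal polynomial of α. Here α^2 = -21 and x^2 + 21 is irreducible (d = -21 is squarefree, ≠ 1, hence not a square), so deg(m_α) = 2. Thus [Q(α):Q] = 2.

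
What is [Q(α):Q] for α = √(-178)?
[Q(α):Q] = 2

[Q(α):Q] equals the degree of the minimal polynomial of α. Here α^2 = -178 and x^2 + 178 is irreducible (d = -178 is squarefree, ≠ 1, hence not a square), so deg(m_α) = 2. Thus [Q(α):Q] = 2.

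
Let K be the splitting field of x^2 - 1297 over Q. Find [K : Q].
[K : Q] = 2

f(x) = x^2 - 1297 factors as (x - √1297)(x + √1297). The splitting field is K = Q(√1297). Since 1297 is squarefree and > 1, it is not a perfect square, so x^2 - 1297 is irreducible over Q and [Q(√1297) : Q] = 2. Hence [K : Q] = 2.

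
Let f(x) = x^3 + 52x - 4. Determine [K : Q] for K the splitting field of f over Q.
[K : Q] = 6

By the rational root test, any rational root of the monic integer polynomial f(x) = x^3 + 52x - 4 must be an integer dividing the constant term -4, i.e. one of ±{1, 2, 4}. Evaluating: f(1) = 49, f(-1) = -57, f(2) = 108, f(-2) = -116, f(4) = 268, f(-4) = -276; none is 0, so f has no rational root and is therefore irreducible over Q (a cubic with no linear factor over a field is irreducible). For an irreducible cubic, the Galois group is A_3 or S_3 according as the discriminant disc(f) = -4a^3 - 27b^2 = -4·(52)^3 - 27·(-4)^2 = -562864 is or is not a square in Q. Here disc(f) = -562864 is not a perfect square in Q, so the Galois group of f over Q is not contained in A_3 and must be all of S_3. The splitting field has degree |S_3| = 6 over Q, so [K : Q] = 6.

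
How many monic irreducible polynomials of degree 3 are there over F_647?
There are 90279792 monic irreducible polynomials of degree 3 over F_647

Each element of F_{647^3} that lies in no proper subfield is a root of exactly one monic irreducible of degree 3 over F_647, and each such polynomial has 3 distinct roots in F_{647^3}. By Möbius inversion the count is N_647(3) = (1/3) Σ_{d|3} μ(3/d) · 647^d = (1/3)(μ(3)·647^1 + μ(1)·647^3) = 270839376/3 = 90279792.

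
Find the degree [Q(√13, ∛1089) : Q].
[Q(√13, ∛1089) : Q] = 6

Let L = Q(√13, ∛1089). Since Q(√13) ⊂ L and [Q(√13):Q] = 2, the tower law gives 2 | [L:Q]. Likewise Q(∛1089) ⊂ L with [Q(∛1089):Q] = 3 (because 1089 is not a perfect cube), so 3 | [L:Q]. As gcd(2,3) = 1, [L:Q] is divisible by 6. Conversely L is generated over Q by √13 and ∛1089, so [L:Q] ≤ 2·3 = 6. Therefore [Q(√13, ∛1089) : Q] = 6.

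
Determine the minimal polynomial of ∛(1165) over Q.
m_α(x) = x^3 - 1165

α satisfies α^3 = 1165, so x^3 - 1165 annihilates α. By the rational root test, a rational root p/q (in lowest terms) of x^3 - 1165 would satisfy p^3 = 1165 q^3, forcing q = 1 and p^3 = 1165; but 1165 is not a perfect cube, contradiction. A monic cubic over Q with no rational root is irreducible (any nontrivial factorization would include a linear factor). Hence x^3 - 1165 is the minimal polynomial of α, and in particular [Q(α):Q] = 3.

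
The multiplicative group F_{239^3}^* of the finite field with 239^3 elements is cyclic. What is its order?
|F_{239^3}^*| = 13651918

F_{239^3} has 239^3 = 13651919 elements; its multiplicative group consists of all nonzero elements, so |F_{239^3}^*| = 13651919 - 1 = 13651918. (It is cyclic since any finite subgroup of the multiplicative group of a field is cyclic.)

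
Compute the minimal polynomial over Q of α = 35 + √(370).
m_α(x) = x^2 - 70x + 855

From α - 35 = √(370), squaring gives (α - 35)^2 = 370, i.e. α^2 - 70α + 1225 = 370, so α^2 - 70α + 855 = 0. The discriminant of x^2 - 70x + 855 is (-70)^2 - 4·(855) = 4900 - 3420 = 1480, and 4·(370) is not a perfect square in Q since 370 is squarefree and ≠ 1. Hence x^2 - 70x + 855 is irreducible over Q and is the minimal polynomial of α.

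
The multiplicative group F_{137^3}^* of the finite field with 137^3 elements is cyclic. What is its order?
|F_{137^3}^*| = 2571352

F_{137^3} has 137^3 = 2571353 elements; its multiplicative group consists of all nonzero elements, so |F_{137^3}^*| = 2571353 - 1 = 2571352. (It is cyclic since any finite subgroup of the multiplicative group of a field is cyclic.)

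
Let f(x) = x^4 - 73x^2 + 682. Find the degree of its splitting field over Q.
[K : Q] = 4

Solving the quadratic in x^2: x^2 = (73 ± √(73^2 - 4·682))/2 = (73 ± √2601)/2 = (73 ± 51)/2, giving x^2 = 11 or x^2 = 62. So f(x) = (x^2 - 11)(x^2 - 62) and the roots of f are ±√11, ±√62. Hence the splitting field is K = Q(√11, √62). Since 11 and 62 are distinct squarefree integers > 1, their product 682 is not a perfect square, so √62 ∉ Q(√11). By the tower law [K:Q] = [Q(√11,√62):Q(√11)] · [Q(√11):Q] = 2 · 2 = 4.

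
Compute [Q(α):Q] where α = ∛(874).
[Q(α):Q] = 3

The minimal polynomial of α is x^3 - 874, irreducible over Q since 874 is not a perfect cube (so x^3 - 874 has no rational root). Hence [Q(α):Q] = deg(m_α) = 3.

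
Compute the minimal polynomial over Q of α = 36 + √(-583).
m_α(x) = x^2 - 72x + 1879

From α - 36 = √(-583), squaring gives (α - 36)^2 = -583, i.e. α^2 - 72α + 1296 = -583, so α^2 - 72α + 1879 = 0. The discriminant of x^2 - 72x + 1879 is (-72)^2 - 4·(1879) = 5184 - 7516 = -2332, and 4·(-583) is not a perfect square in Q since -583 is squarefree and ≠ 1. Hence x^2 - 72x + 1879 is irreducible over Q and is the minimal polynomial of α.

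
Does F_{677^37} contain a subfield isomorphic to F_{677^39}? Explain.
No: F_{677^39} is not a subfield of F_{677^37}

F_{p^m} embeds in F_{p^n} iff m | n. Here 39 ∤ 37 (since 37 = 0·39 + 37 with remainder 37 ≠ 0), so F_{677^39} is not a subfield of F_{677^37}. Equivalently: if it were, the tower law would give 39 = [F_{677^39}:F_677] dividing [F_{677^37}:F_677] = 37, contradiction.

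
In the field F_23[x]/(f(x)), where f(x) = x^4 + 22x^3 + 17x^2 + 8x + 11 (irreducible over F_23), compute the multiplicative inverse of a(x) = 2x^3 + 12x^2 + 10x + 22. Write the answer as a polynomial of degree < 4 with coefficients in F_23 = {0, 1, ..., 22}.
a(x)^(-1) ≡ 18x^3 + 4x^2 + 21x + 4 (mod f(x))

Since f is irreducible over F_23, F_23[x]/(f) is a field and a(x) ≠ 0 has an inverse. Apply the extended Euclidean algorithm to f(x) and a(x) in F_23[x]: f(x) = (12x + 8)·a(x) + (8x^2 + 9x + 19);  a(x) = (6x + 12)·(8x^2 + 9x + 19) + (18x + 1);  (8x^2 + 9x + 19) = (3x + 8)·(18x + 1) + (11). The last nonzero remainder is the constant 11 = gcd(f, a) in F_23. Back-substituting through the division chain expresses 11 = s(x)·a(x) + t(x)·f(x) with s(x) ≡ 14x^3 + 21x^2 + x + 21 (mod f), so (14x^3 + 21x^2 + x + 21)·a(x) ≡ 11 (mod f). Multiplying by 11^(-1) ≡ 21 in F_23 gives a(x)^(-1) ≡ 21·(14x^3 + 21x^2 + x + 21) ≡ 18x^3 + 4x^2 + 21x + 4 (mod f). Check: (2x^3 + 12x^2 + 10x + 22)·(18x^3 + 4x^2 + 21x + 4) = 13x^6 + 17x^5 + 17x^4 + 6x^3 + x^2 + 19x + 19 ≡ 1 (mod x^4 + 22x^3 + 17x^2 + 8x + 11).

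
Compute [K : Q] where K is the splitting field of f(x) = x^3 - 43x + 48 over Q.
[K : Q] = 6

By the rational root test, any rational root of the monic integer polynomial f(x) = x^3 - 43x + 48 must be an integer dividing the constant term 48, i.e. one of ±{1, 2, 3, 4, 6, 8, 12, 16, 24, 48}. Evaluating: f(1) = 6, f(-1) = 90, f(2) = -30, f(-2) = 126, f(3) = -54, f(-3) = 150, f(4) = -60, f(-4) = 156, f(6) = 6, f(-6) = 90, f(8) = 216, f(-8) = -120, f(12) = 1260, f(-12) = -1164, f(16) = 3456, f(-16) = -3360, f(24) = 12840, f(-24) = -12744, f(48) = 108576, f(-48) = -108480; none is 0, so f has no rational root and is therefore irreducible over Q (a cubic with no linear factor over a field is irreducible). For an irreducible cubic, the Galois group is A_3 or S_3 according as the discriminant disc(f) = -4a^3 - 27b^2 = -4·(-43)^3 - 27·(48)^2 = 255820 is or is not a square in Q. Here disc(f) = 255820 is not a perfect square in Q, so the Galois group of f over Q is not contained in A_3 and must be all of S_3. The splitting field has degree |S_3| = 6 over Q, so [K : Q] = 6.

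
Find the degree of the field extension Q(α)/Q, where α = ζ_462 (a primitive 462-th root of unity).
[Q(α):Q] = 120

The minimal polynomial of ζ_462 over Q is the 462-th cyclotomic polynomial Φ_462(x), which is irreducible over Q and has degree φ(462) = 120. Hence [Q(α):Q] = φ(462) = 120.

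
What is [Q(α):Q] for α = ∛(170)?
[Q(α):Q] = 3

The minimal polynomial of α is x^3 - 170, irreducible over Q since 170 is not a perfect cube (so x^3 - 170 has no rational root). Hence [Q(α):Q] = deg(m_α) = 3.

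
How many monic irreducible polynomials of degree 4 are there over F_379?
There are 5158148310 monic irreducible polynomials of degree 4 over F_379

Each element of F_{379^4} that lies in no proper subfield is a root of exactly one monic irreducible of degree 4 over F_379, and each such polynomial has 4 distinct roots in F_{379^4}. By Möbius inversion the count is N_379(4) = (1/4) Σ_{d|4} μ(4/d) · 379^d = (1/4)(μ(4)·379^1 + μ(2)·379^2 + μ(1)·379^4) = 20632593240/4 = 5158148310.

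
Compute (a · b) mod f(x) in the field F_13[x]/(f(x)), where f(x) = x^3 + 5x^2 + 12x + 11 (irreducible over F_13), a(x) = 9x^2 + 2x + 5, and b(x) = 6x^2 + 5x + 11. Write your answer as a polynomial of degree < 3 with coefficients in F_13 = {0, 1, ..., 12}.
a · b ≡ 10x^2 + 7x + 6 (mod f(x))

Multiply in F_13[x]: a(x)·b(x) = (9x^2 + 2x + 5)·(6x^2 + 5x + 11) = 2x^4 + 5x^3 + 9x^2 + 8x + 3. This has degree ≥ 3, so divide by f(x) over F_13: 2x^4 + 5x^3 + 9x^2 + 8x + 3 = (2x + 8)·(x^3 + 5x^2 + 12x + 11) + (10x^2 + 7x + 6). Hence a·b ≡ 10x^2 + 7x + 6 (mod f). (F_13[x]/(f) is a field with 13^3 = 2197 elements since f is irreducible of degree 3.)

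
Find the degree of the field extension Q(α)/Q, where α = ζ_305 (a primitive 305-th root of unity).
[Q(α):Q] = 240

The minimal polynomial of ζ_305 over Q is the 305-th cyclotomic polynomial Φ_305(x), which is irreducible over Q and has degree φ(305) = 240. Hence [Q(α):Q] = φ(305) = 240.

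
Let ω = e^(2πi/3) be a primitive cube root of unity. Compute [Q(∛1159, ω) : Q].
[Q(∛1159, ω) : Q] = 6

[Q(∛1159):Q] = 3 (min poly x^3 - 1159, irreducible since 1159 is not a perfect cube). [Q(ω):Q] = 2 (min poly x^2 + x + 1). Since Q(∛1159) ⊂ R and ω ∉ R, we have ω ∉ Q(∛1159), so x^2 + x + 1 remains irreducible over Q(∛1159) and [Q(∛1159, ω) : Q(∛1159)] = 2. By the tower law, [Q(∛1159, ω) : Q] = 3 · 2 = 6. (In fact Q(∛1159, ω) is the splitting field of x^3 - 1159 over Q.)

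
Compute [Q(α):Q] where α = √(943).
[Q(α):Q] = 2

[Q(α):Q] equals the degree of the minimal polynomial of α. Here α^2 = 943 and x^2 - 943 is irreducible (d = 943 is squarefree, ≠ 1, hence not a square), so deg(m_α) = 2. Thus [Q(α):Q] = 2.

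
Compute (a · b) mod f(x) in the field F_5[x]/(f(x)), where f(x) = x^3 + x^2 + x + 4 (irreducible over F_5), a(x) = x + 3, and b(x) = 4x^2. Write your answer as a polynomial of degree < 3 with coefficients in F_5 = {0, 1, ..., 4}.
a · b ≡ 3x^2 + x + 4 (mod f(x))

Multiply in F_5[x]: a(x)·b(x) = (x + 3)·(4x^2) = 4x^3 + 2x^2. This has degree ≥ 3, so divide by f(x) over F_5: 4x^3 + 2x^2 = (4)·(x^3 + x^2 + x + 4) + (3x^2 + x + 4). Hence a·b ≡ 3x^2 + x + 4 (mod f). (F_5[x]/(f) is a field with 5^3 = 125 elements since f is irreducible of degree 3.)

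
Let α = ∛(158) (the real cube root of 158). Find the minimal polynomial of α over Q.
m_α(x) = x^3 - 158

α satisfies α^3 = 158, so x^3 - 158 annihilates α. By the rational root test, a rational root p/q (in lowest terms) of x^3 - 158 would satisfy p^3 = 158 q^3, forcing q = 1 and p^3 = 158; but 158 is not a perfect cube, contradiction. A monic cubic over Q with no rational root is irreducible (any nontrivial factorization would include a linear factor). Hence x^3 - 158 is the minimal polynomial of α, and in particular [Q(α):Q] = 3.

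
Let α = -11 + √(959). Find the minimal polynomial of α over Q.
m_α(x) = x^2 + 22x - 838

From α + 11 = √(959), squaring gives (α + 11)^2 = 959, i.e. α^2 + 22α + 121 = 959, so α^2 + 22α - 838 = 0. The discriminant of x^2 + 22x - 838 is (22)^2 - 4·(-838) = 484 + 3352 = 3836, and 4·(959) is not a perfect square in Q since 959 is squarefree and ≠ 1. Hence x^2 + 22x - 838 is irreducible over Q and is the minimal polynomial of α.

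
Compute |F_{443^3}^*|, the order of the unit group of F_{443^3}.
|F_{443^3}^*| = 86938306

F_{443^3} has 443^3 = 86938307 elements; its multiplicative group consists of all nonzero elements, so |F_{443^3}^*| = 86938307 - 1 = 86938306. (It is cyclic since any finite subgroup of the multiplicative group of a field is cyclic.)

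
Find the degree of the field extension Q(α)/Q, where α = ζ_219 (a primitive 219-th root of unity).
[Q(α):Q] = 144

The minimal polynomial of ζ_219 over Q is the 219-th cyclotomic polynomial Φ_219(x), which is irreducible over Q and has degree φ(219) = 144. Hence [Q(α):Q] = φ(219) = 144.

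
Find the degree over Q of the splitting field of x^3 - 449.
[K : Q] = 6

The roots of x^3 - 449 are ∛449, ω∛449, ω^2∛449 where ω = e^(2πi/3) is a primitive cube root of unity, so K = Q(∛449, ω). Now [Q(∛449):Q] = 3 (since 449 is not a perfect cube, x^3 - 449 is irreducible) and [Q(ω):Q] = 2. Both 2 and 3 divide [K:Q], and [K:Q] ≤ 3·2 = 6, so [K:Q] = 6. (Equivalently: Q(∛449) ⊂ R but ω ∉ R, so [K : Q(∛449)] = 2.)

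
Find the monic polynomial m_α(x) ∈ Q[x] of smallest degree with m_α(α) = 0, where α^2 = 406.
m_α(x) = x^2 - 406

α satisfies α^2 - 406 = 0, so x^2 - 406 annihilates α. Since d = 406 is squarefree and ≠ 1, it is not a perfect square in Q, so x^2 - 406 has no rational root and is therefore irreducible over Q (a degree-2 polynomial over a field is irreducible iff it has no root). Hence m_α(x) = x^2 - 406.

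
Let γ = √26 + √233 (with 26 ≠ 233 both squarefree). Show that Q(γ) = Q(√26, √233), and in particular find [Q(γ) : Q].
[Q(γ) : Q] = 4 (equivalently, Q(γ) = Q(√26, √233))

Obviously Q(γ) ⊆ Q(√26, √233), and [Q(√26, √233):Q] = 4 (since 26, 233 are distinct squarefree integers > 1 with 6058 not a perfect square). To show equality we compute the minimal polynomial of γ. From γ = √26 + √233: γ^2 = 26 + 2√(6058) + 233 = 259 + 2√(6058), so γ^2 - 259 = 2√(6058); squaring, (γ^2 - 259)^2 = 4·6058, i.e. γ^4 - 518γ^2 + 67081 - 24232 = 0, i.e. γ^4 - 518γ^2 + 42849 = 0. So γ is a root of x^4 - 518x^2 + 42849. This polynomial is irreducible over Q: it has no rational root (each ±√26 ± √233 is irrational), and any factorization into two quadratics over Q would force √(6058) ∈ Q (pairing opposite roots) or √26, √233 ∈ Q (other pairings), all impossible. Hence [Q(γ):Q] = 4 = [Q(√26, √233):Q], so Q(γ) = Q(√26, √233).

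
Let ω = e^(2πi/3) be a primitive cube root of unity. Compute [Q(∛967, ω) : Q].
[Q(∛967, ω) : Q] = 6

[Q(∛967):Q] = 3 (min poly x^3 - 967, irreducible since 967 is not a perfect cube). [Q(ω):Q] = 2 (min poly x^2 + x + 1). Since Q(∛967) ⊂ R and ω ∉ R, we have ω ∉ Q(∛967), so x^2 + x + 1 remains irreducible over Q(∛967) and [Q(∛967, ω) : Q(∛967)] = 2. By the tower law, [Q(∛967, ω) : Q] = 3 · 2 = 6. (In fact Q(∛967, ω) is the splitting field of x^3 - 967 over Q.)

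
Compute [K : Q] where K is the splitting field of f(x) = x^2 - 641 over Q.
[K : Q] = 2

f(x) = x^2 - 641 factors as (x - √641)(x + √641). The splitting field is K = Q(√641). Since 641 is squarefree and > 1, it is not a perfect square, so x^2 - 641 is irreducible over Q and [Q(√641) : Q] = 2. Hence [K : Q] = 2.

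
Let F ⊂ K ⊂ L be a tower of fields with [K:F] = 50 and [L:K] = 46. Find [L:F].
[L:F] = 2300

The tower law says that for any tower of field extensions F ⊂ K ⊂ L with finite degrees, [L:F] = [L:K] · [K:F]. Here this gives [L:F] = 46 · 50 = 2300.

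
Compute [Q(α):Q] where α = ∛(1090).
[Q(α):Q] = 3

The minimal polynomial of α is x^3 - 1090, irreducible over Q since 1090 is not a perfect cube (so x^3 - 1090 has no rational root). Hence [Q(α):Q] = deg(m_α) = 3.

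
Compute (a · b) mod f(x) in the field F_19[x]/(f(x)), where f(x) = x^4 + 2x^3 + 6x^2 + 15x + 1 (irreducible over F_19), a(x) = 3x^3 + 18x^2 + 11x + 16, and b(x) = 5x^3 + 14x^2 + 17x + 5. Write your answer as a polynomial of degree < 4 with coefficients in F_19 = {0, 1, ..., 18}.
a · b ≡ 8x^3 + 16x^2 + 6x + 16 (mod f(x))

Multiply in F_19[x]: a(x)·b(x) = (3x^3 + 18x^2 + 11x + 16)·(5x^3 + 14x^2 + 17x + 5) = 15x^6 + 18x^5 + 16x^4 + 4x^3 + 7x^2 + 4x + 4. This has degree ≥ 4, so divide by f(x) over F_19: 15x^6 + 18x^5 + 16x^4 + 4x^3 + 7x^2 + 4x + 4 = (15x^2 + 7x + 7)·(x^4 + 2x^3 + 6x^2 + 15x + 1) + (8x^3 + 16x^2 + 6x + 16). Hence a·b ≡ 8x^3 + 16x^2 + 6x + 16 (mod f). (F_19[x]/(f) is a field with 19^4 = 130321 elements since f is irreducible of degree 4.)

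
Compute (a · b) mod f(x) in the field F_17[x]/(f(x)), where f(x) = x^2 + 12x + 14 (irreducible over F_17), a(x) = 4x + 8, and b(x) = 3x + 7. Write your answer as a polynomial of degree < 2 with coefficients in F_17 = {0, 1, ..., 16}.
a · b ≡ 10x + 7 (mod f(x))

Multiply in F_17[x]: a(x)·b(x) = (4x + 8)·(3x + 7) = 12x^2 + x + 5. This has degree ≥ 2, so divide by f(x) over F_17: 12x^2 + x + 5 = (12)·(x^2 + 12x + 14) + (10x + 7). Hence a·b ≡ 10x + 7 (mod f). (F_17[x]/(f) is a field with 17^2 = 289 elements since f is irreducible of degree 2.)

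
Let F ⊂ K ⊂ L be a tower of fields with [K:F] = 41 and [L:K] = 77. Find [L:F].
[L:F] = 3157

The tower law says that for any tower of field extensions F ⊂ K ⊂ L with finite degrees, [L:F] = [L:K] · [K:F]. Here this gives [L:F] = 77 · 41 = 3157.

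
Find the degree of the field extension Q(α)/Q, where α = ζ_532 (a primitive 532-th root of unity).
[Q(α):Q] = 216

The minimal polynomial of ζ_532 over Q is the 532-th cyclotomic polynomial Φ_532(x), which is irreducible over Q and has degree φ(532) = 216. Hence [Q(α):Q] = φ(532) = 216.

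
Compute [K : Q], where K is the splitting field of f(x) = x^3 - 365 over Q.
[K : Q] = 6

The roots of x^3 - 365 are ∛365, ω∛365, ω^2∛365 where ω = e^(2πi/3) is a primitive cube root of unity, so K = Q(∛365, ω). Now [Q(∛365):Q] = 3 (since 365 is not a perfect cube, x^3 - 365 is irreducible) and [Q(ω):Q] = 2. Both 2 and 3 divide [K:Q], and [K:Q] ≤ 3·2 = 6, so [K:Q] = 6. (Equivalently: Q(∛365) ⊂ R but ω ∉ R, so [K : Q(∛365)] = 2.)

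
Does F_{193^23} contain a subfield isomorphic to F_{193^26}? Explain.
No: F_{193^26} is not a subfield of F_{193^23}

F_{p^m} embeds in F_{p^n} iff m | n. Here 26 ∤ 23 (since 23 = 0·26 + 23 with remainder 23 ≠ 0), so F_{193^26} is not a subfield of F_{193^23}. Equivalently: if it were, the tower law would give 26 = [F_{193^26}:F_193] dividing [F_{193^23}:F_193] = 23, contradiction.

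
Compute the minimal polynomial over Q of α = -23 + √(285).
m_α(x) = x^2 + 46x + 244

From α + 23 = √(285), squaring gives (α + 23)^2 = 285, i.e. α^2 + 46α + 529 = 285, so α^2 + 46α + 244 = 0. The discriminant of x^2 + 46x + 244 is (46)^2 - 4·(244) = 2116 - 976 = 1140, and 4·(285) is not a perfect square in Q since 285 is squarefree and ≠ 1. Hence x^2 + 46x + 244 is irreducible over Q and is the minimal polynomial of α.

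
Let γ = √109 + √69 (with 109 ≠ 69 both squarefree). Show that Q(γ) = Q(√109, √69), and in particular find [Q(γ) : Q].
[Q(γ) : Q] = 4 (equivalently, Q(γ) = Q(√109, √69))

Obviously Q(γ) ⊆ Q(√109, √69), and [Q(√109, √69):Q] = 4 (since 109, 69 are distinct squarefree integers > 1 with 7521 not a perfect square). To show equality we compute the minimal polynomial of γ. From γ = √109 + √69: γ^2 = 109 + 2√(7521) + 69 = 178 + 2√(7521), so γ^2 - 178 = 2√(7521); squaring, (γ^2 - 178)^2 = 4·7521, i.e. γ^4 - 356γ^2 + 31684 - 30084 = 0, i.e. γ^4 - 356γ^2 + 1600 = 0. So γ is a root of x^4 - 356x^2 + 1600. This polynomial is irreducible over Q: it has no rational root (each ±√109 ± √69 is irrational), and any factorization into two quadratics over Q would force √(7521) ∈ Q (pairing opposite roots) or √109, √69 ∈ Q (other pairings), all impossible. Hence [Q(γ):Q] = 4 = [Q(√109, √69):Q], so Q(γ) = Q(√109, √69).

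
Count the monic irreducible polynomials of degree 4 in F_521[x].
There are 18419986260 monic irreducible polynomials of degree 4 over F_521

Each element of F_{521^4} that lies in no proper subfield is a root of exactly one monic irreducible of degree 4 over F_521, and each such polynomial has 4 distinct roots in F_{521^4}. By Möbius inversion the count is N_521(4) = (1/4) Σ_{d|4} μ(4/d) · 521^d = (1/4)(μ(4)·521^1 + μ(2)·521^2 + μ(1)·521^4) = 73679945040/4 = 18419986260.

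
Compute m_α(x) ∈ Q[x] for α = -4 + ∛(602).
m_α(x) = x^3 + 12x^2 + 48x - 538

Set β = α + 4 = ∛(602), so β^3 = 602. Then (α + 4)^3 - 602 = 0, i.e. α is a root of g(x) = (x + 4)^3 - 602 = x^3 + 12x^2 + 48x - 538. Since g(x) = h(x + 4) where h(x) = x^3 - 602, and h is irreducible over Q (because 602 is not a perfect cube, so h has no rational root, and a monic cubic with no rational root is irreducible), g is also irreducible (irreducibility is preserved under the substitution x → x + 4). Hence m_α(x) = x^3 + 12x^2 + 48x - 538.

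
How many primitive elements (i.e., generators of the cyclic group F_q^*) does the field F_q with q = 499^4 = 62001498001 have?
There are φ(62001498000) = 14736384000 primitive elements

F_q^* is cyclic of order q - 1 = 62001498000. A cyclic group of order m has exactly φ(m) generators. Here m = 62001498000 = 2^4 · 3 · 5^3 · 13 · 61 · 83 · 157, so the number of primitive elements is φ(62001498000) = 14736384000.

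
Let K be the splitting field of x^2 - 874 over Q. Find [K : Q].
[K : Q] = 2

f(x) = x^2 - 874 factors as (x - √874)(x + √874). The splitting field is K = Q(√874). Since 874 is squarefree and > 1, it is not a perfect square, so x^2 - 874 is irreducible over Q and [Q(√874) : Q] = 2. Hence [K : Q] = 2.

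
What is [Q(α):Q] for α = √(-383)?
[Q(α):Q] = 2

[Q(α):Q] equals the degree of the minimal polynomial of α. Here α^2 = -383 and x^2 + 383 is irreducible (d = -383 is squarefree, ≠ 1, hence not a square), so deg(m_α) = 2. Thus [Q(α):Q] = 2.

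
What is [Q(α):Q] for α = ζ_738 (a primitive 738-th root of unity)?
[Q(α):Q] = 240

The minimal polynomial of ζ_738 over Q is the 738-th cyclotomic polynomial Φ_738(x), which is irreducible over Q and has degree φ(738) = 240. Hence [Q(α):Q] = φ(738) = 240.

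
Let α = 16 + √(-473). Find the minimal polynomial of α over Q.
m_α(x) = x^2 - 32x + 729

From α - 16 = √(-473), squaring gives (α - 16)^2 = -473, i.e. α^2 - 32α + 256 = -473, so α^2 - 32α + 729 = 0. The discriminant of x^2 - 32x + 729 is (-32)^2 - 4·(729) = 1024 - 2916 = -1892, and 4·(-473) is not a perfect square in Q since -473 is squarefree and ≠ 1. Hence x^2 - 32x + 729 is irreducible over Q and is the minimal polynomial of α.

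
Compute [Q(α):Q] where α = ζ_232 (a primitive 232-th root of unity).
[Q(α):Q] = 112

The minimal polynomial of ζ_232 over Q is the 232-th cyclotomic polynomial Φ_232(x), which is irreducible over Q and has degree φ(232) = 112. Hence [Q(α):Q] = φ(232) = 112.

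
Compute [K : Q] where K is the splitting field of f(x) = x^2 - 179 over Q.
[K : Q] = 2

f(x) = x^2 - 179 factors as (x - √179)(x + √179). The splitting field is K = Q(√179). Since 179 is squarefree and > 1, it is not a perfect square, so x^2 - 179 is irreducible over Q and [Q(√179) : Q] = 2. Hence [K : Q] = 2.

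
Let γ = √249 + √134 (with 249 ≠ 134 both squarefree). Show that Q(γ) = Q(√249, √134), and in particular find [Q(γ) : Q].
[Q(γ) : Q] = 4 (equivalently, Q(γ) = Q(√249, √134))

Obviously Q(γ) ⊆ Q(√249, √134), and [Q(√249, √134):Q] = 4 (since 249, 134 are distinct squarefree integers > 1 with 33366 not a perfect square). To show equality we compute the minimal polynomial of γ. From γ = √249 + √134: γ^2 = 249 + 2√(33366) + 134 = 383 + 2√(33366), so γ^2 - 383 = 2√(33366); squaring, (γ^2 - 383)^2 = 4·33366, i.e. γ^4 - 766γ^2 + 146689 - 133464 = 0, i.e. γ^4 - 766γ^2 + 13225 = 0. So γ is a root of x^4 - 766x^2 + 13225. This polynomial is irreducible over Q: it has no rational root (each ±√249 ± √134 is irrational), and any factorization into two quadratics over Q would force √(33366) ∈ Q (pairing opposite roots) or √249, √134 ∈ Q (other pairings), all impossible. Hence [Q(γ):Q] = 4 = [Q(√249, √134):Q], so Q(γ) = Q(√249, √134).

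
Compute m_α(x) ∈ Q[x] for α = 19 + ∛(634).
m_α(x) = x^3 - 57x^2 + 1083x - 7493

Set β = α - 19 = ∛(634), so β^3 = 634. Then (α - 19)^3 - 634 = 0, i.e. α is a root of g(x) = (x - 19)^3 - 634 = x^3 - 57x^2 + 1083x - 7493. Since g(x) = h(x - 19) where h(x) = x^3 - 634, and h is irreducible over Q (because 634 is not a perfect cube, so h has no rational root, and a monic cubic with no rational root is irreducible), g is also irreducible (irreducibility is preserved under the substitution x → x - 19). Hence m_α(x) = x^3 - 57x^2 + 1083x - 7493.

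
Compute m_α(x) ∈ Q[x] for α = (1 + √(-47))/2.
m_α(x) = x^2 - x + 12

From 2α - 1 = √(-47), squaring gives (2α - 1)^2 = -47, i.e. 4α^2 - 4α + 1 = -47, so α^2 - α + (1 + 47)/4 = 0. Since -47 ≡ 1 (mod 4), (1 + 47)/4 = 12 ∈ Z. The polynomial x^2 - x + 12 has discriminant 1 - 4·(12) = -47, which is not a perfect square in Q (d = -47 is squarefree and ≠ 1), so x^2 - x + 12 is irreducible over Q. It is the minimal polynomial of α.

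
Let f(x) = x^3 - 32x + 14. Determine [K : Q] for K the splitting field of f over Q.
[K : Q] = 6

By the rational root test, any rational root of the monic integer polynomial f(x) = x^3 - 32x + 14 must be an integer dividing the constant term 14, i.e. one of ±{1, 2, 7, 14}. Evaluating: f(1) = -17, f(-1) = 45, f(2) = -42, f(-2) = 70, f(7) = 133, f(-7) = -105, f(14) = 2310, f(-14) = -2282; none is 0, so f has no rational root and is therefore irreducible over Q (a cubic with no linear factor over a field is irreducible). For an irreducible cubic, the Galois group is A_3 or S_3 according as the discriminant disc(f) = -4a^3 - 27b^2 = -4·(-32)^3 - 27·(14)^2 = 125780 is or is not a square in Q. Here disc(f) = 125780 is not a perfect square in Q, so the Galois group of f over Q is not contained in A_3 and must be all of S_3. The splitting field has degree |S_3| = 6 over Q, so [K : Q] = 6.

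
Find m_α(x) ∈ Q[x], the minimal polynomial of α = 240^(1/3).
m_α(x) = x^3 - 240

α satisfies α^3 = 240, so x^3 - 240 annihilates α. By the rational root test, a rational root p/q (in lowest terms) of x^3 - 240 would satisfy p^3 = 240 q^3, forcing q = 1 and p^3 = 240; but 240 is not a perfect cube, contradiction. A monic cubic over Q with no rational root is irreducible (any nontrivial factorization would include a linear factor). Hence x^3 - 240 is the minimal polynomial of α, and in particular [Q(α):Q] = 3.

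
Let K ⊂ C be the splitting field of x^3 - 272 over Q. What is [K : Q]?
[K : Q] = 6

The roots of x^3 - 272 are ∛272, ω∛272, ω^2∛272 where ω = e^(2πi/3) is a primitive cube root of unity, so K = Q(∛272, ω). Now [Q(∛272):Q] = 3 (since 272 is not a perfect cube, x^3 - 272 is irreducible) and [Q(ω):Q] = 2. Both 2 and 3 divide [K:Q], and [K:Q] ≤ 3·2 = 6, so [K:Q] = 6. (Equivalently: Q(∛272) ⊂ R but ω ∉ R, so [K : Q(∛272)] = 2.)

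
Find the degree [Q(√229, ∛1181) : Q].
[Q(√229, ∛1181) : Q] = 6

Let L = Q(√229, ∛1181). Since Q(√229) ⊂ L and [Q(√229):Q] = 2, the tower law gives 2 | [L:Q]. Likewise Q(∛1181) ⊂ L with [Q(∛1181):Q] = 3 (because 1181 is not a perfect cube), so 3 | [L:Q]. As gcd(2,3) = 1, [L:Q] is divisible by 6. Conversely L is generated over Q by √229 and ∛1181, so [L:Q] ≤ 2·3 = 6. Therefore [Q(√229, ∛1181) : Q] = 6.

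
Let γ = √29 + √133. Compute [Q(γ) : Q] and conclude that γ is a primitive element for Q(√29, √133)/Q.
[Q(γ) : Q] = 4 (equivalently, Q(γ) = Q(√29, √133))

Obviously Q(γ) ⊆ Q(√29, √133), and [Q(√29, √133):Q] = 4 (since 29, 133 are distinct squarefree integers > 1 with 3857 not a perfect square). To show equality we compute the minimal polynomial of γ. From γ = √29 + √133: γ^2 = 29 + 2√(3857) + 133 = 162 + 2√(3857), so γ^2 - 162 = 2√(3857); squaring, (γ^2 - 162)^2 = 4·3857, i.e. γ^4 - 324γ^2 + 26244 - 15428 = 0, i.e. γ^4 - 324γ^2 + 10816 = 0. So γ is a root of x^4 - 324x^2 + 10816. This polynomial is irreducible over Q: it has no rational root (each ±√29 ± √133 is irrational), and any factorization into two quadratics over Q would force √(3857) ∈ Q (pairing opposite roots) or √29, √133 ∈ Q (other pairings), all impossible. Hence [Q(γ):Q] = 4 = [Q(√29, √133):Q], so Q(γ) = Q(√29, √133).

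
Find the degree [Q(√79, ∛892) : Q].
[Q(√79, ∛892) : Q] = 6

Let L = Q(√79, ∛892). Since Q(√79) ⊂ L and [Q(√79):Q] = 2, the tower law gives 2 | [L:Q]. Likewise Q(∛892) ⊂ L with [Q(∛892):Q] = 3 (because 892 is not a perfect cube), so 3 | [L:Q]. As gcd(2,3) = 1, [L:Q] is divisible by 6. Conversely L is generated over Q by √79 and ∛892, so [L:Q] ≤ 2·3 = 6. Therefore [Q(√79, ∛892) : Q] = 6.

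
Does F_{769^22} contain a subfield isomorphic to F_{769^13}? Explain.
No: F_{769^13} is not a subfield of F_{769^22}

F_{p^m} embeds in F_{p^n} iff m | n. Here 13 ∤ 22 (since 22 = 1·13 + 9 with remainder 9 ≠ 0), so F_{769^13} is not a subfield of F_{769^22}. Equivalently: if it were, the tower law would give 13 = [F_{769^13}:F_769] dividing [F_{769^22}:F_769] = 22, contradiction.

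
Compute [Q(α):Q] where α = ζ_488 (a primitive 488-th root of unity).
[Q(α):Q] = 240

The minimal polynomial of ζ_488 over Q is the 488-th cyclotomic polynomial Φ_488(x), which is irreducible over Q and has degree φ(488) = 240. Hence [Q(α):Q] = φ(488) = 240.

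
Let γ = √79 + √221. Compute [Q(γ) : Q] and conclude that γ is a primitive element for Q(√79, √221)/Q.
[Q(γ) : Q] = 4 (equivalently, Q(γ) = Q(√79, √221))

Obviously Q(γ) ⊆ Q(√79, √221), and [Q(√79, √221):Q] = 4 (since 79, 221 are distinct squarefree integers > 1 with 17459 not a perfect square). To show equality we compute the minimal polynomial of γ. From γ = √79 + √221: γ^2 = 79 + 2√(17459) + 221 = 300 + 2√(17459), so γ^2 - 300 = 2√(17459); squaring, (γ^2 - 300)^2 = 4·17459, i.e. γ^4 - 600γ^2 + 90000 - 69836 = 0, i.e. γ^4 - 600γ^2 + 20164 = 0. So γ is a root of x^4 - 600x^2 + 20164. This polynomial is irreducible over Q: it has no rational root (each ±√79 ± √221 is irrational), and any factorization into two quadratics over Q would force √(17459) ∈ Q (pairing opposite roots) or √79, √221 ∈ Q (other pairings), all impossible. Hence [Q(γ):Q] = 4 = [Q(√79, √221):Q], so Q(γ) = Q(√79, √221).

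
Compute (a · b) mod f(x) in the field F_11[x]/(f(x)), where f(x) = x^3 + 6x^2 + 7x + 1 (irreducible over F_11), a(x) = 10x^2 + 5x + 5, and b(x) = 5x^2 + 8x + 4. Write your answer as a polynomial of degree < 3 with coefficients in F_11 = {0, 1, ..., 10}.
a · b ≡ x^2 + 6 (mod f(x))

Multiply in F_11[x]: a(x)·b(x) = (10x^2 + 5x + 5)·(5x^2 + 8x + 4) = 6x^4 + 6x^3 + 6x^2 + 5x + 9. This has degree ≥ 3, so divide by f(x) over F_11: 6x^4 + 6x^3 + 6x^2 + 5x + 9 = (6x + 3)·(x^3 + 6x^2 + 7x + 1) + (x^2 + 6). Hence a·b ≡ x^2 + 6 (mod f). (F_11[x]/(f) is a field with 11^3 = 1331 elements since f is irreducible of degree 3.)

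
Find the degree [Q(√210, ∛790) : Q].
[Q(√210, ∛790) : Q] = 6

Let L = Q(√210, ∛790). Since Q(√210) ⊂ L and [Q(√210):Q] = 2, the tower law gives 2 | [L:Q]. Likewise Q(∛790) ⊂ L with [Q(∛790):Q] = 3 (because 790 is not a perfect cube), so 3 | [L:Q]. As gcd(2,3) = 1, [L:Q] is divisible by 6. Conversely L is generated over Q by √210 and ∛790, so [L:Q] ≤ 2·3 = 6. Therefore [Q(√210, ∛790) : Q] = 6.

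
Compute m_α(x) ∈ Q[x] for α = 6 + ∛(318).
m_α(x) = x^3 - 18x^2 + 108x - 534

Set β = α - 6 = ∛(318), so β^3 = 318. Then (α - 6)^3 - 318 = 0, i.e. α is a root of g(x) = (x - 6)^3 - 318 = x^3 - 18x^2 + 108x - 534. Since g(x) = h(x - 6) where h(x) = x^3 - 318, and h is irreducible over Q (because 318 is not a perfect cube, so h has no rational root, and a monic cubic with no rational root is irreducible), g is also irreducible (irreducibility is preserved under the substitution x → x - 6). Hence m_α(x) = x^3 - 18x^2 + 108x - 534.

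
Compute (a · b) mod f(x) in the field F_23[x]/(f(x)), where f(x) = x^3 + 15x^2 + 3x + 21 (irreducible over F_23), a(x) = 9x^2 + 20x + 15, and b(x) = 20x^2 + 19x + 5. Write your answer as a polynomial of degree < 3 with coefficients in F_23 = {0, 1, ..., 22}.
a · b ≡ 12x^2 + 2x + 3 (mod f(x))

Multiply in F_23[x]: a(x)·b(x) = (9x^2 + 20x + 15)·(20x^2 + 19x + 5) = 19x^4 + 19x^3 + 12x^2 + 17x + 6. This has degree ≥ 3, so divide by f(x) over F_23: 19x^4 + 19x^3 + 12x^2 + 17x + 6 = (19x + 10)·(x^3 + 15x^2 + 3x + 21) + (12x^2 + 2x + 3). Hence a·b ≡ 12x^2 + 2x + 3 (mod f). (F_23[x]/(f) is a field with 23^3 = 12167 elements since f is irreducible of degree 3.)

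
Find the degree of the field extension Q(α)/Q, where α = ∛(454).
[Q(α):Q] = 3

The minimal polynomial of α is x^3 - 454, irreducible over Q since 454 is not a perfect cube (so x^3 - 454 has no rational root). Hence [Q(α):Q] = deg(m_α) = 3.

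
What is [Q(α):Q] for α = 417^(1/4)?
[Q(α):Q] = 4

α is a root of x^4 - 417. By Eisenstein's criterion at the prime p = 3 (which divides the constant term 417 but p^2 = 9 does not, since 417 is squarefree), x^4 - 417 is irreducible over Q. Hence [Q(α):Q] = 4.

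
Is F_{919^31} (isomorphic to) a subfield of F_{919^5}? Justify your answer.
No: F_{919^31} is not a subfield of F_{919^5}

F_{p^m} embeds in F_{p^n} iff m | n. Here 31 ∤ 5 (since 5 = 0·31 + 5 with remainder 5 ≠ 0), so F_{919^31} is not a subfield of F_{919^5}. Equivalently: if it were, the tower law would give 31 = [F_{919^31}:F_919] dividing [F_{919^5}:F_919] = 5, contradiction.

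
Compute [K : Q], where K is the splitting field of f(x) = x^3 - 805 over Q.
[K : Q] = 6

The roots of x^3 - 805 are ∛805, ω∛805, ω^2∛805 where ω = e^(2πi/3) is a primitive cube root of unity, so K = Q(∛805, ω). Now [Q(∛805):Q] = 3 (since 805 is not a perfect cube, x^3 - 805 is irreducible) and [Q(ω):Q] = 2. Both 2 and 3 divide [K:Q], and [K:Q] ≤ 3·2 = 6, so [K:Q] = 6. (Equivalently: Q(∛805) ⊂ R but ω ∉ R, so [K : Q(∛805)] = 2.)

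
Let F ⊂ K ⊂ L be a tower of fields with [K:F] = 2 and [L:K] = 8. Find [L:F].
[L:F] = 16

The tower law says that for any tower of field extensions F ⊂ K ⊂ L with finite degrees, [L:F] = [L:K] · [K:F]. Here this gives [L:F] = 8 · 2 = 16.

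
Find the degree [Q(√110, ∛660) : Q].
[Q(√110, ∛660) : Q] = 6

Let L = Q(√110, ∛660). Since Q(√110) ⊂ L and [Q(√110):Q] = 2, the tower law gives 2 | [L:Q]. Likewise Q(∛660) ⊂ L with [Q(∛660):Q] = 3 (because 660 is not a perfect cube), so 3 | [L:Q]. As gcd(2,3) = 1, [L:Q] is divisible by 6. Conversely L is generated over Q by √110 and ∛660, so [L:Q] ≤ 2·3 = 6. Therefore [Q(√110, ∛660) : Q] = 6.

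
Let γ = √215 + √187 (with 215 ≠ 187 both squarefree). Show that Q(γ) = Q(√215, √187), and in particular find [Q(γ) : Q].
[Q(γ) : Q] = 4 (equivalently, Q(γ) = Q(√215, √187))

Obviously Q(γ) ⊆ Q(√215, √187), and [Q(√215, √187):Q] = 4 (since 215, 187 are distinct squarefree integers > 1 with 40205 not a perfect square). To show equality we compute the minimal polynomial of γ. From γ = √215 + √187: γ^2 = 215 + 2√(40205) + 187 = 402 + 2√(40205), so γ^2 - 402 = 2√(40205); squaring, (γ^2 - 402)^2 = 4·40205, i.e. γ^4 - 804γ^2 + 161604 - 160820 = 0, i.e. γ^4 - 804γ^2 + 784 = 0. So γ is a root of x^4 - 804x^2 + 784. This polynomial is irreducible over Q: it has no rational root (each ±√215 ± √187 is irrational), and any factorization into two quadratics over Q would force √(40205) ∈ Q (pairing opposite roots) or √215, √187 ∈ Q (other pairings), all impossible. Hence [Q(γ):Q] = 4 = [Q(√215, √187):Q], so Q(γ) = Q(√215, √187).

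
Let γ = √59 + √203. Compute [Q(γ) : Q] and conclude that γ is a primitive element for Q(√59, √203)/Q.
[Q(γ) : Q] = 4 (equivalently, Q(γ) = Q(√59, √203))

Obviously Q(γ) ⊆ Q(√59, √203), and [Q(√59, √203):Q] = 4 (since 59, 203 are distinct squarefree integers > 1 with 11977 not a perfect square). To show equality we compute the minimal polynomial of γ. From γ = √59 + √203: γ^2 = 59 + 2√(11977) + 203 = 262 + 2√(11977), so γ^2 - 262 = 2√(11977); squaring, (γ^2 - 262)^2 = 4·11977, i.e. γ^4 - 524γ^2 + 68644 - 47908 = 0, i.e. γ^4 - 524γ^2 + 20736 = 0. So γ is a root of x^4 - 524x^2 + 20736. This polynomial is irreducible over Q: it has no rational root (each ±√59 ± √203 is irrational), and any factorization into two quadratics over Q would force √(11977) ∈ Q (pairing opposite roots) or √59, √203 ∈ Q (other pairings), all impossible. Hence [Q(γ):Q] = 4 = [Q(√59, √203):Q], so Q(γ) = Q(√59, √203).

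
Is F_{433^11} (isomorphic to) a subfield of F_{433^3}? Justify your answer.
No: F_{433^11} is not a subfield of F_{433^3}

F_{p^m} embeds in F_{p^n} iff m | n. Here 11 ∤ 3 (since 3 = 0·11 + 3 with remainder 3 ≠ 0), so F_{433^11} is not a subfield of F_{433^3}. Equivalently: if it were, the tower law would give 11 = [F_{433^11}:F_433] dividing [F_{433^3}:F_433] = 3, contradiction.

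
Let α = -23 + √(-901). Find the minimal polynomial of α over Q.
m_α(x) = x^2 + 46x + 1430

From α + 23 = √(-901), squaring gives (α + 23)^2 = -901, i.e. α^2 + 46α + 529 = -901, so α^2 + 46α + 1430 = 0. The discriminant of x^2 + 46x + 1430 is (46)^2 - 4·(1430) = 2116 - 5720 = -3604, and 4·(-901) is not a perfect square in Q since -901 is squarefree and ≠ 1. Hence x^2 + 46x + 1430 is irreducible over Q and is the minimal polynomial of α.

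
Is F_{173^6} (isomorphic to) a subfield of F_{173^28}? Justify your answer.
No: F_{173^6} is not a subfield of F_{173^28}

F_{p^m} embeds in F_{p^n} iff m | n. Here 6 ∤ 28 (since 28 = 4·6 + 4 with remainder 4 ≠ 0), so F_{173^6} is not a subfield of F_{173^28}. Equivalently: if it were, the tower law would give 6 = [F_{173^6}:F_173] dividing [F_{173^28}:F_173] = 28, contradiction.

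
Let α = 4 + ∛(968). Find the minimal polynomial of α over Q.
m_α(x) = x^3 - 12x^2 + 48x - 1032

Set β = α - 4 = ∛(968), so β^3 = 968. Then (α - 4)^3 - 968 = 0, i.e. α is a root of g(x) = (x - 4)^3 - 968 = x^3 - 12x^2 + 48x - 1032. Since g(x) = h(x - 4) where h(x) = x^3 - 968, and h is irreducible over Q (because 968 is not a perfect cube, so h has no rational root, and a monic cubic with no rational root is irreducible), g is also irreducible (irreducibility is preserved under the substitution x → x - 4). Hence m_α(x) = x^3 - 12x^2 + 48x - 1032.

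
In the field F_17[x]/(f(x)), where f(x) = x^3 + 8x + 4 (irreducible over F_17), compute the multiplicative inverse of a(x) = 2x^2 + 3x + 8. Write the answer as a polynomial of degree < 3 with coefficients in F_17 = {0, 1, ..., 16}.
a(x)^(-1) ≡ x^2 + 12x + 3 (mod f(x))

Since f is irreducible over F_17, F_17[x]/(f) is a field and a(x) ≠ 0 has an inverse. Apply the extended Euclidean algorithm to f(x) and a(x) in F_17[x]: f(x) = (9x + 12)·a(x) + (2x + 10);  a(x) = (x + 5)·(2x + 10) + (9). The last nonzero remainder is the constant 9 = gcd(f, a) in F_17. Back-substituting through the division chain expresses 9 = s(x)·a(x) + t(x)·f(x) with s(x) ≡ 9x^2 + 6x + 10 (mod f), so (9x^2 + 6x + 10)·a(x) ≡ 9 (mod f). Multiplying by 9^(-1) ≡ 2 in F_17 gives a(x)^(-1) ≡ 2·(9x^2 + 6x + 10) ≡ x^2 + 12x + 3 (mod f). Check: (2x^2 + 3x + 8)·(x^2 + 12x + 3) = 2x^4 + 10x^3 + 16x^2 + 3x + 7 ≡ 1 (mod x^3 + 8x + 4).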